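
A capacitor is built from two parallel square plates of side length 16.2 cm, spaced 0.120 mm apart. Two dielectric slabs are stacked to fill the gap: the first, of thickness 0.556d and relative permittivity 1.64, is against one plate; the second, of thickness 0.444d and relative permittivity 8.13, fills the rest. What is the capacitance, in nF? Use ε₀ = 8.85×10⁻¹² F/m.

4.92 nF

A = (16.2 cm)² = 2.62×10⁻² m².
Stacked slabs ⇒ two capacitors in series, each with the full plate area.
C₁ = κ₁ε₀A/d₁ = 1.64 × 8.85×10⁻¹² × 2.62×10⁻² / 6.67×10⁻⁵ = 5.71×10⁻⁹ F.
C₂ = κ₂ε₀A/d₂ = 8.13 × 8.85×10⁻¹² × 2.62×10⁻² / 5.33×10⁻⁵ = 3.54×10⁻⁸ F.
C = (1/C₁ + 1/C₂)⁻¹ = 4.92×10⁻⁹ F.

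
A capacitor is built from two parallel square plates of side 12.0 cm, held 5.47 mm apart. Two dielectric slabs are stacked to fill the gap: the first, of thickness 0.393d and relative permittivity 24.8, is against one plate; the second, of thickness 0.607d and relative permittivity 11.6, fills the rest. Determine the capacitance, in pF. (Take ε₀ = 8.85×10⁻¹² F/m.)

A = (12.0 cm)² = 1.44×10⁻² m².
Stacked slabs ⇒ two capacitors in series, each with the full plate area.
C₁ = κ₁ε₀A/d₁ = 24.8 × 8.85×10⁻¹² × 1.44×10⁻² / 2.15×10⁻³ = 1.47×10⁻⁹ F.
C₂ = κ₂ε₀A/d₂ = 11.6 × 8.85×10⁻¹² × 1.44×10⁻² / 3.32×10⁻³ = 4.45×10⁻¹⁰ F.
C = (1/C₁ + 1/C₂)⁻¹ = 3.42×10⁻¹⁰ F.

C ≈ 342 pF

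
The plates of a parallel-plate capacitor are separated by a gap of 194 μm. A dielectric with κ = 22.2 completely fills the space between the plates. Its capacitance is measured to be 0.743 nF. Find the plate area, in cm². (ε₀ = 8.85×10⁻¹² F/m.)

A = Cd/(κε₀) = 7.43×10⁻¹⁰ × 1.94×10⁻⁴ / (22.2 × 8.85×10⁻¹²) = 7.34×10⁻⁴ m².

A ≈ 7.34 cm²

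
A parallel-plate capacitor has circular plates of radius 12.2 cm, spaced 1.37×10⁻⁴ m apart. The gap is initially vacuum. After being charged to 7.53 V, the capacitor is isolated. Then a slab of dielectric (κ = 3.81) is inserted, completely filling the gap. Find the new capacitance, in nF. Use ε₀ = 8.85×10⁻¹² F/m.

A = π(12.2 cm)² = 4.68×10⁻² m².
Initially C₁ = ε₀A/d = 8.85×10⁻¹² × 4.68×10⁻² / 1.37×10⁻⁴ = 3.02×10⁻⁹ F.
C = κε₀A/d scales with κ, so C₂/C₁ = κ = 3.81.
C₂ = 3.81 × 3.02×10⁻⁹ = 1.15×10⁻⁸ F.

11.5 nF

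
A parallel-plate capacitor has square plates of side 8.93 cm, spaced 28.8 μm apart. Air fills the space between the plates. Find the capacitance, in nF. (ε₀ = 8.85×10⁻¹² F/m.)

2.45 nF

A = (8.93 cm)² = 7.97×10⁻³ m².
C = ε₀A/d = 8.85×10⁻¹² × 7.97×10⁻³ / 2.88×10⁻⁵ = 2.45×10⁻⁹ F.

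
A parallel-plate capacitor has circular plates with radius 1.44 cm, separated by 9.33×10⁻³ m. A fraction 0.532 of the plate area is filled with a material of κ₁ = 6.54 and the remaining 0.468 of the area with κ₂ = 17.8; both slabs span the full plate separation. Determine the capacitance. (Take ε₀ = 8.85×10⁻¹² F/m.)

A = π(1.44 cm)² = 6.51×10⁻⁴ m².
Side-by-side slabs ⇒ two capacitors in parallel, each spanning the full gap.
C₁ = κ₁ε₀A₁/d = 6.54 × 8.85×10⁻¹² × 3.47×10⁻⁴ / 9.33×10⁻³ = 2.15×10⁻¹² F.
C₂ = κ₂ε₀A₂/d = 17.8 × 8.85×10⁻¹² × 3.05×10⁻⁴ / 9.33×10⁻³ = 5.15×10⁻¹² F.
C = C₁ + C₂ = 7.30×10⁻¹² F.

7.30 pF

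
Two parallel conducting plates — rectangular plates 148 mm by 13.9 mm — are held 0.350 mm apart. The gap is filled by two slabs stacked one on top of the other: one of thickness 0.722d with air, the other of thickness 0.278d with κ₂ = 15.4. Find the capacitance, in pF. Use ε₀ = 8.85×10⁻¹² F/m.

C ≈ 70.3 pF

A = 148 × 13.9 mm² = 2.06×10⁻³ m².
Stacked slabs ⇒ two capacitors in series, each with the full plate area.
C₁ = κ₁ε₀A/d₁ = 1.00 × 8.85×10⁻¹² × 2.06×10⁻³ / 2.53×10⁻⁴ = 7.20×10⁻¹¹ F.
C₂ = κ₂ε₀A/d₂ = 15.4 × 8.85×10⁻¹² × 2.06×10⁻³ / 9.73×10⁻⁵ = 2.88×10⁻⁹ F.
C = (1/C₁ + 1/C₂)⁻¹ = 7.03×10⁻¹¹ F.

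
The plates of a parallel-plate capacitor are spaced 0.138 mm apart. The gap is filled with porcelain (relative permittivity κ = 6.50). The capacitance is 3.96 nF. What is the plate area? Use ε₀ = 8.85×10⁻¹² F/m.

A = Cd/(κε₀) = 3.96×10⁻⁹ × 1.38×10⁻⁴ / (6.50 × 8.85×10⁻¹²) = 9.50×10⁻³ m².

95.0 cm²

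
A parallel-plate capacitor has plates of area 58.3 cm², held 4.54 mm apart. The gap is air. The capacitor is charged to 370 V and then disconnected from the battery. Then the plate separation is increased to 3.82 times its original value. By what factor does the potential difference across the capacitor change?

Isolated ⇒ Q is held fixed.
C₂ = 0.262 C₁ and V = Q/C, so V₂/V₁ = C₁/C₂ = 3.82.

V₂/V₁ ≈ 3.82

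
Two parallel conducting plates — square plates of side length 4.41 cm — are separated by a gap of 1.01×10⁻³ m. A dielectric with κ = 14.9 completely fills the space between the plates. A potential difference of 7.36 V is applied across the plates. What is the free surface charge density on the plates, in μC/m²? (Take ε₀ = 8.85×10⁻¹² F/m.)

0.961 μC/m²

A = (4.41 cm)² = 1.94×10⁻³ m².
C = κε₀A/d = 14.9 × 8.85×10⁻¹² × 1.94×10⁻³ / 1.01×10⁻³ = 2.54×10⁻¹⁰ F.
σ = Q/A = CV/A = 2.54×10⁻¹⁰ × 7.36 / 1.94×10⁻³ = 9.61×10⁻⁷ C/m².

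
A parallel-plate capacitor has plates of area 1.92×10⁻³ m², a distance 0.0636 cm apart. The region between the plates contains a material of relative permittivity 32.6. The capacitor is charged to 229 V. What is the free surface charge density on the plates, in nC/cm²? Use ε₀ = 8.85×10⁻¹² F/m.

C = κε₀A/d = 32.6 × 8.85×10⁻¹² × 1.92×10⁻³ / 6.36×10⁻⁴ = 8.71×10⁻¹⁰ F.
σ = Q/A = CV/A = 8.71×10⁻¹⁰ × 229 / 1.92×10⁻³ = 1.04×10⁻⁴ C/m².

10.4 nC/cm²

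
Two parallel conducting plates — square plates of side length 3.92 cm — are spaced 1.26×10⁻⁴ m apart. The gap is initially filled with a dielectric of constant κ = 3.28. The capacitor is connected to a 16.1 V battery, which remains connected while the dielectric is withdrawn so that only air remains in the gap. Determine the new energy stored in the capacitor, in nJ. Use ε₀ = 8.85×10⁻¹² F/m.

U ≈ 14.0 nJ

A = (3.92 cm)² = 1.54×10⁻³ m².
Initially C₁ = κε₀A/d = 3.28 × 8.85×10⁻¹² × 1.54×10⁻³ / 1.26×10⁻⁴ = 3.54×10⁻¹⁰ F.
U₁ = 4.59×10⁻⁸ J.
Battery connected ⇒ V is held fixed. C₂ = 0.305 C₁ and U = ½CV², so U₂/U₁ = C₂/C₁ = 0.305.
U₂ = 0.305 × 4.59×10⁻⁸ = 1.40×10⁻⁸ J.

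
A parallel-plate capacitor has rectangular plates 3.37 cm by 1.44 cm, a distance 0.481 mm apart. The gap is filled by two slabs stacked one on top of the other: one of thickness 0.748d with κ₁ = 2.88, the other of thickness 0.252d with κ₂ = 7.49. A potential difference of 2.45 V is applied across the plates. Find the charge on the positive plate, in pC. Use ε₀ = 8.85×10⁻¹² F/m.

A = 3.37 × 1.44 cm² = 4.85×10⁻⁴ m².
Stacked slabs ⇒ two capacitors in series, each with the full plate area.
C₁ = κ₁ε₀A/d₁ = 2.88 × 8.85×10⁻¹² × 4.85×10⁻⁴ / 3.60×10⁻⁴ = 3.44×10⁻¹¹ F.
C₂ = κ₂ε₀A/d₂ = 7.49 × 8.85×10⁻¹² × 4.85×10⁻⁴ / 1.21×10⁻⁴ = 2.65×10⁻¹⁰ F.
C = (1/C₁ + 1/C₂)⁻¹ = 3.04×10⁻¹¹ F.
Q = CV = 3.04×10⁻¹¹ × 2.45 = 7.46×10⁻¹¹ C.

Q ≈ 74.6 pC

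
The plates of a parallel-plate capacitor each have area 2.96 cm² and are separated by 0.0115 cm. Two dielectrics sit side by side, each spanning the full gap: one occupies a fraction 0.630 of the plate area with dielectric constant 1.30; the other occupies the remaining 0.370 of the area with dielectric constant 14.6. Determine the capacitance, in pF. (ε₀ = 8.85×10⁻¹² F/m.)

142 pF

A = 2.96 cm² = 2.96×10⁻⁴ m².
Side-by-side slabs ⇒ two capacitors in parallel, each spanning the full gap.
C₁ = κ₁ε₀A₁/d = 1.30 × 8.85×10⁻¹² × 1.86×10⁻⁴ / 1.15×10⁻⁴ = 1.87×10⁻¹¹ F.
C₂ = κ₂ε₀A₂/d = 14.6 × 8.85×10⁻¹² × 1.10×10⁻⁴ / 1.15×10⁻⁴ = 1.23×10⁻¹⁰ F.
C = C₁ + C₂ = 1.42×10⁻¹⁰ F.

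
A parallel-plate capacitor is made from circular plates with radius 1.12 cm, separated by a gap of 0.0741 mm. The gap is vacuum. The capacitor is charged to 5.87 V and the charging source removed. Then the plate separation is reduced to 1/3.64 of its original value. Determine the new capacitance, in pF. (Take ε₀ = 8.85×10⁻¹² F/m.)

171 pF

A = π(1.12 cm)² = 3.94×10⁻⁴ m².
Initially C₁ = ε₀A/d = 8.85×10⁻¹² × 3.94×10⁻⁴ / 7.41×10⁻⁵ = 4.71×10⁻¹¹ F.
C = ε₀A/d scales as 1/d, so C₂/C₁ = d₁/d₂ = 3.64.
C₂ = 3.64 × 4.71×10⁻¹¹ = 1.71×10⁻¹⁰ F.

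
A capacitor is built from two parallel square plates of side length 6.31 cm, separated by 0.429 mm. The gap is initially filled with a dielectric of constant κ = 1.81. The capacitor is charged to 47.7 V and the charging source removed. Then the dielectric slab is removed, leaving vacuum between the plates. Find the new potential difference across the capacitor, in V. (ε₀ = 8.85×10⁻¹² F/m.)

86.3 V

A = (6.31 cm)² = 3.98×10⁻³ m².
Initially C₁ = κε₀A/d = 1.81 × 8.85×10⁻¹² × 3.98×10⁻³ / 4.29×10⁻⁴ = 1.49×10⁻¹⁰ F.
V₁ = 47.7 V.
Isolated ⇒ Q is held fixed. C₂ = 0.552 C₁ and V = Q/C, so V₂/V₁ = C₁/C₂ = 1.81.
V₂ = 1.81 × 47.7 = 86.3 V.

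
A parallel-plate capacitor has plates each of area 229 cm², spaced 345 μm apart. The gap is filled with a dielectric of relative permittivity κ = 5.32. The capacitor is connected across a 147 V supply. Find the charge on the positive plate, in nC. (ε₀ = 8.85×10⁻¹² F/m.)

Q ≈ 459 nC

A = 229 cm² = 2.29×10⁻² m².
C = κε₀A/d = 5.32 × 8.85×10⁻¹² × 2.29×10⁻² / 3.45×10⁻⁴ = 3.13×10⁻⁹ F.
Q = CV = 3.13×10⁻⁹ × 147 = 4.59×10⁻⁷ C.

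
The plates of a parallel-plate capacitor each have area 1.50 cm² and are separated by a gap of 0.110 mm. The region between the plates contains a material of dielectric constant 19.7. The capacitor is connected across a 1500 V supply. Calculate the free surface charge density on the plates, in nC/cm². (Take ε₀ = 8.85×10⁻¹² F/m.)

σ ≈ 238 nC/cm²

A = 1.50 cm² = 1.50×10⁻⁴ m².
C = κε₀A/d = 19.7 × 8.85×10⁻¹² × 1.50×10⁻⁴ / 1.10×10⁻⁴ = 2.38×10⁻¹⁰ F.
σ = Q/A = CV/A = 2.38×10⁻¹⁰ × 1500 / 1.50×10⁻⁴ = 2.38×10⁻³ C/m².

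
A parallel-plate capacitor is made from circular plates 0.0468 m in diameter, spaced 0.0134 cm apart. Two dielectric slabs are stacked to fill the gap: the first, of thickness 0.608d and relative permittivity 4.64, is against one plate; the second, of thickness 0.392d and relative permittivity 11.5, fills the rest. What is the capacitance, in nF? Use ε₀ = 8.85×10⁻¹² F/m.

A = π(0.0468/2 m)² = 1.72×10⁻³ m².
Stacked slabs ⇒ two capacitors in series, each with the full plate area.
C₁ = κ₁ε₀A/d₁ = 4.64 × 8.85×10⁻¹² × 1.72×10⁻³ / 8.15×10⁻⁵ = 8.67×10⁻¹⁰ F.
C₂ = κ₂ε₀A/d₂ = 11.5 × 8.85×10⁻¹² × 1.72×10⁻³ / 5.25×10⁻⁵ = 3.33×10⁻⁹ F.
C = (1/C₁ + 1/C₂)⁻¹ = 6.88×10⁻¹⁰ F.

0.688 nF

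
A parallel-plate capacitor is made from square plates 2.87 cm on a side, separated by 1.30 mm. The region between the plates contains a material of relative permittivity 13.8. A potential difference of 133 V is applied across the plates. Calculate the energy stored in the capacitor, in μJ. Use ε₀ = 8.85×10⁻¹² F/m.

0.684 μJ

A = (2.87 cm)² = 8.24×10⁻⁴ m².
C = κε₀A/d = 13.8 × 8.85×10⁻¹² × 8.24×10⁻⁴ / 1.30×10⁻³ = 7.74×10⁻¹¹ F.
U = ½CV² = ½ × 7.74×10⁻¹¹ × (133)² = 6.84×10⁻⁷ J.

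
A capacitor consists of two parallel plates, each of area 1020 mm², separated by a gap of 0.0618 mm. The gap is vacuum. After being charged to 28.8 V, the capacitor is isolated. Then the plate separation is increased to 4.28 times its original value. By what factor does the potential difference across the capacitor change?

V₂/V₁ ≈ 4.28

Isolated ⇒ Q is held fixed.
C₂ = 0.234 C₁ and V = Q/C, so V₂/V₁ = C₁/C₂ = 4.28.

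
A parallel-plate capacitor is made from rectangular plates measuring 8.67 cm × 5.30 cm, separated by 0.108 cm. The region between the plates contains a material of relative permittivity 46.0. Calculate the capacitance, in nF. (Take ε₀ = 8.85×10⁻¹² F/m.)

C ≈ 1.73 nF

A = 8.67 × 5.30 cm² = 4.60×10⁻³ m².
C = κε₀A/d = 46.0 × 8.85×10⁻¹² × 4.60×10⁻³ / 1.08×10⁻³ = 1.73×10⁻⁹ F.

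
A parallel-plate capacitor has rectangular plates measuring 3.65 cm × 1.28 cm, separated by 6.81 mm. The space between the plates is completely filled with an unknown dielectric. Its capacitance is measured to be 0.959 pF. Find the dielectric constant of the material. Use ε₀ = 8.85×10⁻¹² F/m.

A = 3.65 × 1.28 cm² = 4.67×10⁻⁴ m².
κ = Cd/(ε₀A) = 9.59×10⁻¹³ × 6.81×10⁻³ / (8.85×10⁻¹² × 4.67×10⁻⁴) = 1.58.

1.58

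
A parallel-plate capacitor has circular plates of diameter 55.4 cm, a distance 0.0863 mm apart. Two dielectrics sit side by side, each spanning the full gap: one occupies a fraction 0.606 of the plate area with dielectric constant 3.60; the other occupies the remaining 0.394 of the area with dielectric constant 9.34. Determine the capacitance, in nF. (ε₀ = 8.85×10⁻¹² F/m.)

C ≈ 145 nF

A = π(55.4/2 cm)² = 0.241 m².
Side-by-side slabs ⇒ two capacitors in parallel, each spanning the full gap.
C₁ = κ₁ε₀A₁/d = 3.60 × 8.85×10⁻¹² × 0.146 / 8.63×10⁻⁵ = 5.39×10⁻⁸ F.
C₂ = κ₂ε₀A₂/d = 9.34 × 8.85×10⁻¹² × 9.50×10⁻² / 8.63×10⁻⁵ = 9.10×10⁻⁸ F.
C = C₁ + C₂ = 1.45×10⁻⁷ F.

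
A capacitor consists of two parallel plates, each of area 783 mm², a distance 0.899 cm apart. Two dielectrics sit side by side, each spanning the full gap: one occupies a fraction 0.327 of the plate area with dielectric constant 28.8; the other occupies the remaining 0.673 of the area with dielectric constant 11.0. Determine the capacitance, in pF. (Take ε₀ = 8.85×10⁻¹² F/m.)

13.0 pF

A = 783 mm² = 7.83×10⁻⁴ m².
Side-by-side slabs ⇒ two capacitors in parallel, each spanning the full gap.
C₁ = κ₁ε₀A₁/d = 28.8 × 8.85×10⁻¹² × 2.56×10⁻⁴ / 8.99×10⁻³ = 7.26×10⁻¹² F.
C₂ = κ₂ε₀A₂/d = 11.0 × 8.85×10⁻¹² × 5.27×10⁻⁴ / 8.99×10⁻³ = 5.71×10⁻¹² F.
C = C₁ + C₂ = 1.30×10⁻¹¹ F.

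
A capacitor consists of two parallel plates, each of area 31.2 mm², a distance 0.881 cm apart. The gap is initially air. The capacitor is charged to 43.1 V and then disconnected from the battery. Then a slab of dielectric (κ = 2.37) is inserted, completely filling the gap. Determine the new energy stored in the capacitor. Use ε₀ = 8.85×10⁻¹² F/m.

A = 31.2 mm² = 3.12×10⁻⁵ m².
Initially C₁ = ε₀A/d = 8.85×10⁻¹² × 3.12×10⁻⁵ / 8.81×10⁻³ = 3.13×10⁻¹⁴ F.
U₁ = 2.91×10⁻¹¹ J.
Isolated ⇒ Q is held fixed. C₂ = 2.37 C₁ and U = Q²/(2C), so U₂/U₁ = C₁/C₂ = 0.422.
U₂ = 0.422 × 2.91×10⁻¹¹ = 1.23×10⁻¹¹ J.

U ≈ 12.3 pJ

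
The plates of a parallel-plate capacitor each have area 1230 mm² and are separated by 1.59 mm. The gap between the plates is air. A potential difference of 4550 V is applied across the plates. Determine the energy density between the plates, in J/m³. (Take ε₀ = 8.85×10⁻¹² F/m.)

E = V/d = 4550 / 1.59×10⁻³ = 2.86×10⁶ V/m.
u = ½ε₀E² = ½ × 8.85×10⁻¹² × (2.86×10⁶)² = 36.2 J/m³.

36.2 J/m³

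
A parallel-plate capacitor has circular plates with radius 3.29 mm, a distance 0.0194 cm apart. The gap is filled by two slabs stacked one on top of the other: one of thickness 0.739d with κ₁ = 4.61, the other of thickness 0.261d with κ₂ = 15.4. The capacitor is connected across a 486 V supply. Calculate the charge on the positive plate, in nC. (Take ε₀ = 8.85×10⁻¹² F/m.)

A = π(3.29 mm)² = 3.40×10⁻⁵ m².
Stacked slabs ⇒ two capacitors in series, each with the full plate area.
C₁ = κ₁ε₀A/d₁ = 4.61 × 8.85×10⁻¹² × 3.40×10⁻⁵ / 1.43×10⁻⁴ = 9.68×10⁻¹² F.
C₂ = κ₂ε₀A/d₂ = 15.4 × 8.85×10⁻¹² × 3.40×10⁻⁵ / 5.06×10⁻⁵ = 9.15×10⁻¹¹ F.
C = (1/C₁ + 1/C₂)⁻¹ = 8.75×10⁻¹² F.
Q = CV = 8.75×10⁻¹² × 486 = 4.25×10⁻⁹ C.

Q ≈ 4.25 nC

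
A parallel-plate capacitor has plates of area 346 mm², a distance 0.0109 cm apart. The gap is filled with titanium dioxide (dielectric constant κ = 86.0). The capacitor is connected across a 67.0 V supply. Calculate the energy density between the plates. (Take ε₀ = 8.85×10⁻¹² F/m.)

u ≈ 144 J/m³

E = V/d = 67.0 / 1.09×10⁻⁴ = 6.15×10⁵ V/m.
u = ½κε₀E² = ½ × 86.0 × 8.85×10⁻¹² × (6.15×10⁵)² = 1.44×10² J/m³.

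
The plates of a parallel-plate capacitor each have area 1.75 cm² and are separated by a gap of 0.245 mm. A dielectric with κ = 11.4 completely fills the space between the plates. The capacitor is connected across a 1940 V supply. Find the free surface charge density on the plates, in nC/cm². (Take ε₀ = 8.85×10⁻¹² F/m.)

A = 1.75 cm² = 1.75×10⁻⁴ m².
C = κε₀A/d = 11.4 × 8.85×10⁻¹² × 1.75×10⁻⁴ / 2.45×10⁻⁴ = 7.21×10⁻¹¹ F.
σ = Q/A = CV/A = 7.21×10⁻¹¹ × 1940 / 1.75×10⁻⁴ = 7.99×10⁻⁴ C/m².

σ ≈ 79.9 nC/cm²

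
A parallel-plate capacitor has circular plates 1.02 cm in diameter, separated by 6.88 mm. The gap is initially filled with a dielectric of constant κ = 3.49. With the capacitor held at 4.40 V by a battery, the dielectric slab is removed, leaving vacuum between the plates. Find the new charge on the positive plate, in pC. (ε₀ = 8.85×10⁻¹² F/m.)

Q ≈ 0.462 pC

A = π(1.02/2 cm)² = 8.17×10⁻⁵ m².
Initially C₁ = κε₀A/d = 3.49 × 8.85×10⁻¹² × 8.17×10⁻⁵ / 6.88×10⁻³ = 3.67×10⁻¹³ F.
Q₁ = 1.61×10⁻¹² C.
Battery connected ⇒ V is held fixed. C₂ = 0.287 C₁ and Q = CV, so Q₂/Q₁ = C₂/C₁ = 0.287.
Q₂ = 0.287 × 1.61×10⁻¹² = 4.62×10⁻¹³ C.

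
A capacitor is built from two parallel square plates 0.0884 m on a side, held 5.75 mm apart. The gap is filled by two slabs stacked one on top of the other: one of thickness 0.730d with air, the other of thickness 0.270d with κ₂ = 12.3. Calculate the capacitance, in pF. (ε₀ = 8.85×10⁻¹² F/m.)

C ≈ 16.0 pF

A = (0.0884 m)² = 7.81×10⁻³ m².
Stacked slabs ⇒ two capacitors in series, each with the full plate area.
C₁ = κ₁ε₀A/d₁ = 1.00 × 8.85×10⁻¹² × 7.81×10⁻³ / 4.20×10⁻³ = 1.65×10⁻¹¹ F.
C₂ = κ₂ε₀A/d₂ = 12.3 × 8.85×10⁻¹² × 7.81×10⁻³ / 1.55×10⁻³ = 5.48×10⁻¹⁰ F.
C = (1/C₁ + 1/C₂)⁻¹ = 1.60×10⁻¹¹ F.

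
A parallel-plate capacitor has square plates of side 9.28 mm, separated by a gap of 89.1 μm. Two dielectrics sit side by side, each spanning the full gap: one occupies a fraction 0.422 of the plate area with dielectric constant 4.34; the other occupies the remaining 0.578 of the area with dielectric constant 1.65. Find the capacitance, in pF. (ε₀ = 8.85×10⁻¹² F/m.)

23.8 pF

A = (9.28 mm)² = 8.61×10⁻⁵ m².
Side-by-side slabs ⇒ two capacitors in parallel, each spanning the full gap.
C₁ = κ₁ε₀A₁/d = 4.34 × 8.85×10⁻¹² × 3.63×10⁻⁵ / 8.91×10⁻⁵ = 1.57×10⁻¹¹ F.
C₂ = κ₂ε₀A₂/d = 1.65 × 8.85×10⁻¹² × 4.98×10⁻⁵ / 8.91×10⁻⁵ = 8.16×10⁻¹² F.
C = C₁ + C₂ = 2.38×10⁻¹¹ F.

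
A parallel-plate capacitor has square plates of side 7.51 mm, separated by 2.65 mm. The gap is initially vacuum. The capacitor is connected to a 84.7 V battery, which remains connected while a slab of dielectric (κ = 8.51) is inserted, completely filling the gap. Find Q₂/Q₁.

Q₂/Q₁ ≈ 8.51

Battery connected ⇒ V is held fixed.
C₂ = 8.51 C₁ and Q = CV, so Q₂/Q₁ = C₂/C₁ = 8.51.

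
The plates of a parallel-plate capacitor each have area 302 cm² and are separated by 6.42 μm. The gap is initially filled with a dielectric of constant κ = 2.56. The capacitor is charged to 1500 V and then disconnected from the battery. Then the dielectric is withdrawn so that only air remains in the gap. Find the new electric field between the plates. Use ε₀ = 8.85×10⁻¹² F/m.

A = 302 cm² = 3.02×10⁻² m².
Initially C₁ = κε₀A/d = 2.56 × 8.85×10⁻¹² × 3.02×10⁻² / 6.42×10⁻⁶ = 1.07×10⁻⁷ F.
E₁ = 2.34×10⁸ V/m.
Isolated ⇒ Q is held fixed. V₂ = Q/C₂ = V₁/0.391; E = V/d, so E₂/E₁ = (V₂/V₁)(d₁/d₂) = 2.56.
E₂ = 2.56 × 2.34×10⁸ = 5.98×10⁸ V/m.

5.98×10⁸ V/m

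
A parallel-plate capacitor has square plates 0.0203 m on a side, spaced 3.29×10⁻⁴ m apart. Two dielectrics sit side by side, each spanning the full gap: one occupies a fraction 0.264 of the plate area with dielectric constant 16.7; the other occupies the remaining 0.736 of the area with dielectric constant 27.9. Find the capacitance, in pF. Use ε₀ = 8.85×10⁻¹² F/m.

A = (0.0203 m)² = 4.12×10⁻⁴ m².
Side-by-side slabs ⇒ two capacitors in parallel, each spanning the full gap.
C₁ = κ₁ε₀A₁/d = 16.7 × 8.85×10⁻¹² × 1.09×10⁻⁴ / 3.29×10⁻⁴ = 4.89×10⁻¹¹ F.
C₂ = κ₂ε₀A₂/d = 27.9 × 8.85×10⁻¹² × 3.03×10⁻⁴ / 3.29×10⁻⁴ = 2.28×10⁻¹⁰ F.
C = C₁ + C₂ = 2.76×10⁻¹⁰ F.

276 pF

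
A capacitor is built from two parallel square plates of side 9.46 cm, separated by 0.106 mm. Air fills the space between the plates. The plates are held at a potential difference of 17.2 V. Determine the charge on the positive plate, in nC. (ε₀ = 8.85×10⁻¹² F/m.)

A = (9.46 cm)² = 8.95×10⁻³ m².
C = ε₀A/d = 8.85×10⁻¹² × 8.95×10⁻³ / 1.06×10⁻⁴ = 7.47×10⁻¹⁰ F.
Q = CV = 7.47×10⁻¹⁰ × 17.2 = 1.29×10⁻⁸ C.

Q ≈ 12.9 nC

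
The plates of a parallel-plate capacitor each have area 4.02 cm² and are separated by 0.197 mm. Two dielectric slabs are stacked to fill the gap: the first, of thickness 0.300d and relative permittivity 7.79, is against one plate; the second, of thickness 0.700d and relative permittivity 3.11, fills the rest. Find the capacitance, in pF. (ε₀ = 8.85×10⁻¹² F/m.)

C ≈ 68.5 pF

A = 4.02 cm² = 4.02×10⁻⁴ m².
Stacked slabs ⇒ two capacitors in series, each with the full plate area.
C₁ = κ₁ε₀A/d₁ = 7.79 × 8.85×10⁻¹² × 4.02×10⁻⁴ / 5.91×10⁻⁵ = 4.69×10⁻¹⁰ F.
C₂ = κ₂ε₀A/d₂ = 3.11 × 8.85×10⁻¹² × 4.02×10⁻⁴ / 1.38×10⁻⁴ = 8.02×10⁻¹¹ F.
C = (1/C₁ + 1/C₂)⁻¹ = 6.85×10⁻¹¹ F.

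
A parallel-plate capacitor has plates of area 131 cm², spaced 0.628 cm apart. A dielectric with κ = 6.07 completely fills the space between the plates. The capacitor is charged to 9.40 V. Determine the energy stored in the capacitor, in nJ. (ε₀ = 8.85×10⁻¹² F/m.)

U ≈ 4.95 nJ

A = 131 cm² = 1.31×10⁻² m².
C = κε₀A/d = 6.07 × 8.85×10⁻¹² × 1.31×10⁻² / 6.28×10⁻³ = 1.12×10⁻¹⁰ F.
U = ½CV² = ½ × 1.12×10⁻¹⁰ × (9.40)² = 4.95×10⁻⁹ J.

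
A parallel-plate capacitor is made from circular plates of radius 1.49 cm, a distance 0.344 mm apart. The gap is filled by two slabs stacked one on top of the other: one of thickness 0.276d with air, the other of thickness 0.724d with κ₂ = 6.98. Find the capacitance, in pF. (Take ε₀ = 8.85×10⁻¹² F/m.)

C ≈ 47.3 pF

A = π(1.49 cm)² = 6.97×10⁻⁴ m².
Stacked slabs ⇒ two capacitors in series, each with the full plate area.
C₁ = κ₁ε₀A/d₁ = 1.00 × 8.85×10⁻¹² × 6.97×10⁻⁴ / 9.49×10⁻⁵ = 6.50×10⁻¹¹ F.
C₂ = κ₂ε₀A/d₂ = 6.98 × 8.85×10⁻¹² × 6.97×10⁻⁴ / 2.49×10⁻⁴ = 1.73×10⁻¹⁰ F.
C = (1/C₁ + 1/C₂)⁻¹ = 4.73×10⁻¹¹ F.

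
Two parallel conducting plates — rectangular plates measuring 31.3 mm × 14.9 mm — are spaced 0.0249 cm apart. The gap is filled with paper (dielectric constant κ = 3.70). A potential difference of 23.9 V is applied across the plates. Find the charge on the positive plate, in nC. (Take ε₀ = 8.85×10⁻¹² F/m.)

Q ≈ 1.47 nC

A = 31.3 × 14.9 mm² = 4.66×10⁻⁴ m².
C = κε₀A/d = 3.70 × 8.85×10⁻¹² × 4.66×10⁻⁴ / 2.49×10⁻⁴ = 6.13×10⁻¹¹ F.
Q = CV = 6.13×10⁻¹¹ × 23.9 = 1.47×10⁻⁹ C.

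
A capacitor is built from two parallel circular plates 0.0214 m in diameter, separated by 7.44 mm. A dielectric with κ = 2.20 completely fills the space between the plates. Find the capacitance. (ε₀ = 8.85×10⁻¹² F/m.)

0.941 pF

A = π(0.0214/2 m)² = 3.60×10⁻⁴ m².
C = κε₀A/d = 2.20 × 8.85×10⁻¹² × 3.60×10⁻⁴ / 7.44×10⁻³ = 9.41×10⁻¹³ F.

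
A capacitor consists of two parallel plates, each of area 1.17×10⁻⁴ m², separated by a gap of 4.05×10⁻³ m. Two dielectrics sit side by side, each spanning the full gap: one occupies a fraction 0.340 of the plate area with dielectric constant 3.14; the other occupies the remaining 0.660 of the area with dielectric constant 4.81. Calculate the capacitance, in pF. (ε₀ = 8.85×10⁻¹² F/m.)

C ≈ 1.08 pF

Side-by-side slabs ⇒ two capacitors in parallel, each spanning the full gap.
C₁ = κ₁ε₀A₁/d = 3.14 × 8.85×10⁻¹² × 3.98×10⁻⁵ / 4.05×10⁻³ = 2.73×10⁻¹³ F.
C₂ = κ₂ε₀A₂/d = 4.81 × 8.85×10⁻¹² × 7.72×10⁻⁵ / 4.05×10⁻³ = 8.12×10⁻¹³ F.
C = C₁ + C₂ = 1.08×10⁻¹² F.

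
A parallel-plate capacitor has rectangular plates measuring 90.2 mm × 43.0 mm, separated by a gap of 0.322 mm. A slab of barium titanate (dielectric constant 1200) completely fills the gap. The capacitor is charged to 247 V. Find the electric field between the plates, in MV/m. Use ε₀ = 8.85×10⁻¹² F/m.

E = V/d = 247 / 3.22×10⁻⁴ = 7.67×10⁵ V/m.

0.767 MV/m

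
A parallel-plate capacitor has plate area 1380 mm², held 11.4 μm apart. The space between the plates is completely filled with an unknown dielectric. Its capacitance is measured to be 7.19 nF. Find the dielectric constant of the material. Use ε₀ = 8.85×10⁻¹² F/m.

A = 1380 mm² = 1.38×10⁻³ m².
κ = Cd/(ε₀A) = 7.19×10⁻⁹ × 1.14×10⁻⁵ / (8.85×10⁻¹² × 1.38×10⁻³) = 6.71.

6.71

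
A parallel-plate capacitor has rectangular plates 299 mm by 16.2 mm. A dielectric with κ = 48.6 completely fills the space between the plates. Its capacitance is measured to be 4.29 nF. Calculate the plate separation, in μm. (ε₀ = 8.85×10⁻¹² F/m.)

A = 299 × 16.2 mm² = 4.84×10⁻³ m².
d = κε₀A/C = 48.6 × 8.85×10⁻¹² × 4.84×10⁻³ / 4.29×10⁻⁹ = 4.86×10⁻⁴ m.

d ≈ 486 μm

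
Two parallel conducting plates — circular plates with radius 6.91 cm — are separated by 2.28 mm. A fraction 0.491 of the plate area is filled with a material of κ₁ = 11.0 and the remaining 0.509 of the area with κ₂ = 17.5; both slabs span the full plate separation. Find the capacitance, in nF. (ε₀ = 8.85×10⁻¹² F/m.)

C ≈ 0.833 nF

A = π(6.91 cm)² = 1.50×10⁻² m².
Side-by-side slabs ⇒ two capacitors in parallel, each spanning the full gap.
C₁ = κ₁ε₀A₁/d = 11.0 × 8.85×10⁻¹² × 7.37×10⁻³ / 2.28×10⁻³ = 3.14×10⁻¹⁰ F.
C₂ = κ₂ε₀A₂/d = 17.5 × 8.85×10⁻¹² × 7.64×10⁻³ / 2.28×10⁻³ = 5.19×10⁻¹⁰ F.
C = C₁ + C₂ = 8.33×10⁻¹⁰ F.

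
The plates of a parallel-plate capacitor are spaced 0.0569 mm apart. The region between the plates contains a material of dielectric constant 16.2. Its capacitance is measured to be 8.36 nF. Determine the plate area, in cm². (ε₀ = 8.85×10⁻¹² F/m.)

A ≈ 33.2 cm²

A = Cd/(κε₀) = 8.36×10⁻⁹ × 5.69×10⁻⁵ / (16.2 × 8.85×10⁻¹²) = 3.32×10⁻³ m².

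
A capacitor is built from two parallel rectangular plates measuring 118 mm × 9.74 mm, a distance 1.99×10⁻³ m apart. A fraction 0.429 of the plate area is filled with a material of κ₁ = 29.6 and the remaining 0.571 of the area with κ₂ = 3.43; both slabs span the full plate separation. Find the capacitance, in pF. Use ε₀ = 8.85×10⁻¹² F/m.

74.9 pF

A = 118 × 9.74 mm² = 1.15×10⁻³ m².
Side-by-side slabs ⇒ two capacitors in parallel, each spanning the full gap.
C₁ = κ₁ε₀A₁/d = 29.6 × 8.85×10⁻¹² × 4.93×10⁻⁴ / 1.99×10⁻³ = 6.49×10⁻¹¹ F.
C₂ = κ₂ε₀A₂/d = 3.43 × 8.85×10⁻¹² × 6.56×10⁻⁴ / 1.99×10⁻³ = 1.00×10⁻¹¹ F.
C = C₁ + C₂ = 7.49×10⁻¹¹ F.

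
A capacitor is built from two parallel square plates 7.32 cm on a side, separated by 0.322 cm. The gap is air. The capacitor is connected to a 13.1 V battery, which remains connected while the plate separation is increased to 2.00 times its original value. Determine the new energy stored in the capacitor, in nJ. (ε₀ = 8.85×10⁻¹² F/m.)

A = (7.32 cm)² = 5.36×10⁻³ m².
Initially C₁ = ε₀A/d = 8.85×10⁻¹² × 5.36×10⁻³ / 3.22×10⁻³ = 1.47×10⁻¹¹ F.
U₁ = 1.26×10⁻⁹ J.
Battery connected ⇒ V is held fixed. C₂ = 0.500 C₁ and U = ½CV², so U₂/U₁ = C₂/C₁ = 0.500.
U₂ = 0.500 × 1.26×10⁻⁹ = 6.32×10⁻¹⁰ J.

0.632 nJ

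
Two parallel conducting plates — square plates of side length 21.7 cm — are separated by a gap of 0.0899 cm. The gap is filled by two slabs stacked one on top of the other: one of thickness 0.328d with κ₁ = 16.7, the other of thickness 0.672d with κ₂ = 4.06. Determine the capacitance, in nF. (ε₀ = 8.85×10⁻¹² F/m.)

A = (21.7 cm)² = 4.71×10⁻² m².
Stacked slabs ⇒ two capacitors in series, each with the full plate area.
C₁ = κ₁ε₀A/d₁ = 16.7 × 8.85×10⁻¹² × 4.71×10⁻² / 2.95×10⁻⁴ = 2.36×10⁻⁸ F.
C₂ = κ₂ε₀A/d₂ = 4.06 × 8.85×10⁻¹² × 4.71×10⁻² / 6.04×10⁻⁴ = 2.80×10⁻⁹ F.
C = (1/C₁ + 1/C₂)⁻¹ = 2.50×10⁻⁹ F.

2.50 nF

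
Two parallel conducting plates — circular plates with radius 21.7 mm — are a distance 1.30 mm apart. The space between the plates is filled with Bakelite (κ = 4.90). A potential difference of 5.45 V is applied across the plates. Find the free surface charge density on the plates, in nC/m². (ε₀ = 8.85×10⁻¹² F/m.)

A = π(21.7 mm)² = 1.48×10⁻³ m².
C = κε₀A/d = 4.90 × 8.85×10⁻¹² × 1.48×10⁻³ / 1.30×10⁻³ = 4.93×10⁻¹¹ F.
σ = Q/A = CV/A = 4.93×10⁻¹¹ × 5.45 / 1.48×10⁻³ = 1.82×10⁻⁷ C/m².

182 nC/m²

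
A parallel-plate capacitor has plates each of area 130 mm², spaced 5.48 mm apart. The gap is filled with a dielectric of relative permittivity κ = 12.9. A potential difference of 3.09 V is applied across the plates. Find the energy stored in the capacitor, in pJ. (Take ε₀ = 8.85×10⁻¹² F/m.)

U ≈ 12.9 pJ

A = 130 mm² = 1.30×10⁻⁴ m².
C = κε₀A/d = 12.9 × 8.85×10⁻¹² × 1.30×10⁻⁴ / 5.48×10⁻³ = 2.71×10⁻¹² F.
U = ½CV² = ½ × 2.71×10⁻¹² × (3.09)² = 1.29×10⁻¹¹ J.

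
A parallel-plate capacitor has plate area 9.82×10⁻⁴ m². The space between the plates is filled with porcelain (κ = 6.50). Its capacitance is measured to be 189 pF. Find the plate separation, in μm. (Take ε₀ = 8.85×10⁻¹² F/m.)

299 μm

d = κε₀A/C = 6.50 × 8.85×10⁻¹² × 9.82×10⁻⁴ / 1.89×10⁻¹⁰ = 2.99×10⁻⁴ m.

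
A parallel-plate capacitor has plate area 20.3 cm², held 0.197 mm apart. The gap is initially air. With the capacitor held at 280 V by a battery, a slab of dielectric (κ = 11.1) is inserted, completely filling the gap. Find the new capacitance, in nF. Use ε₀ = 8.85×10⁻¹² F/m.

1.01 nF

A = 20.3 cm² = 2.03×10⁻³ m².
Initially C₁ = ε₀A/d = 8.85×10⁻¹² × 2.03×10⁻³ / 1.97×10⁻⁴ = 9.12×10⁻¹¹ F.
C = κε₀A/d scales with κ, so C₂/C₁ = κ = 11.1.
C₂ = 11.1 × 9.12×10⁻¹¹ = 1.01×10⁻⁹ F.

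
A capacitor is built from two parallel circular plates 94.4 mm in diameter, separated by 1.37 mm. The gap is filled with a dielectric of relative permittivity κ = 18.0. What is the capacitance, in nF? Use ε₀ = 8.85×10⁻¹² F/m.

0.814 nF

A = π(94.4/2 mm)² = 7.00×10⁻³ m².
C = κε₀A/d = 18.0 × 8.85×10⁻¹² × 7.00×10⁻³ / 1.37×10⁻³ = 8.14×10⁻¹⁰ F.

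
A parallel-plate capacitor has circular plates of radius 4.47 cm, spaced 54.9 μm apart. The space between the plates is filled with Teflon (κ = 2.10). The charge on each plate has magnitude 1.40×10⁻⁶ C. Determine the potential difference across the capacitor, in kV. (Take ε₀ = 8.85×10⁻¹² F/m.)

A = π(4.47 cm)² = 6.28×10⁻³ m².
C = κε₀A/d = 2.10 × 8.85×10⁻¹² × 6.28×10⁻³ / 5.49×10⁻⁵ = 2.12×10⁻⁹ F.
V = Q/C = 1.40×10⁻⁶ / 2.12×10⁻⁹ = 6.59×10² V.

V ≈ 0.659 kV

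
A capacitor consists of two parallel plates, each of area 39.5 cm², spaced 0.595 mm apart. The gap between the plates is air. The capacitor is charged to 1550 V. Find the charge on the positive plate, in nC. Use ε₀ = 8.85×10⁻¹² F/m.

A = 39.5 cm² = 3.95×10⁻³ m².
C = ε₀A/d = 8.85×10⁻¹² × 3.95×10⁻³ / 5.95×10⁻⁴ = 5.88×10⁻¹¹ F.
Q = CV = 5.88×10⁻¹¹ × 1550 = 9.11×10⁻⁸ C.

91.1 nC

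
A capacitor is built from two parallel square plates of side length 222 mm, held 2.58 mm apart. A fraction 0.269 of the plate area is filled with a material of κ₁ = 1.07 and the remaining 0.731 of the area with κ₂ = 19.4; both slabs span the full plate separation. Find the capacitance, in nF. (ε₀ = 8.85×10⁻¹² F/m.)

C ≈ 2.45 nF

A = (222 mm)² = 4.93×10⁻² m².
Side-by-side slabs ⇒ two capacitors in parallel, each spanning the full gap.
C₁ = κ₁ε₀A₁/d = 1.07 × 8.85×10⁻¹² × 1.33×10⁻² / 2.58×10⁻³ = 4.87×10⁻¹¹ F.
C₂ = κ₂ε₀A₂/d = 19.4 × 8.85×10⁻¹² × 3.60×10⁻² / 2.58×10⁻³ = 2.40×10⁻⁹ F.
C = C₁ + C₂ = 2.45×10⁻⁹ F.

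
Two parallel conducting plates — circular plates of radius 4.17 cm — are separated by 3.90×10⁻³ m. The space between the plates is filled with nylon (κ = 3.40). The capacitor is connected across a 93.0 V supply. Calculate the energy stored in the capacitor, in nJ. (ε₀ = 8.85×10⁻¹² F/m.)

A = π(4.17 cm)² = 5.46×10⁻³ m².
C = κε₀A/d = 3.40 × 8.85×10⁻¹² × 5.46×10⁻³ / 3.90×10⁻³ = 4.21×10⁻¹¹ F.
U = ½CV² = ½ × 4.21×10⁻¹¹ × (93.0)² = 1.82×10⁻⁷ J.

U ≈ 182 nJ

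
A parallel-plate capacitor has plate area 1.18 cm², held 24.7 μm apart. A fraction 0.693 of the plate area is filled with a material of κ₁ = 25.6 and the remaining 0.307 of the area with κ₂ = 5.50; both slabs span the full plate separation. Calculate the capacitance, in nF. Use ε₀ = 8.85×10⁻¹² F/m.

A = 1.18 cm² = 1.18×10⁻⁴ m².
Side-by-side slabs ⇒ two capacitors in parallel, each spanning the full gap.
C₁ = κ₁ε₀A₁/d = 25.6 × 8.85×10⁻¹² × 8.18×10⁻⁵ / 2.47×10⁻⁵ = 7.50×10⁻¹⁰ F.
C₂ = κ₂ε₀A₂/d = 5.50 × 8.85×10⁻¹² × 3.62×10⁻⁵ / 2.47×10⁻⁵ = 7.14×10⁻¹¹ F.
C = C₁ + C₂ = 8.21×10⁻¹⁰ F.

C ≈ 0.821 nF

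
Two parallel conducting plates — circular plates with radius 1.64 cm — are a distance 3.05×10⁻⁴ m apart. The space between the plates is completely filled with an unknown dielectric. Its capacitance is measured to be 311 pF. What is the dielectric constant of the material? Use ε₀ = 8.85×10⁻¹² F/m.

12.7

A = π(1.64 cm)² = 8.45×10⁻⁴ m².
κ = Cd/(ε₀A) = 3.11×10⁻¹⁰ × 3.05×10⁻⁴ / (8.85×10⁻¹² × 8.45×10⁻⁴) = 12.7.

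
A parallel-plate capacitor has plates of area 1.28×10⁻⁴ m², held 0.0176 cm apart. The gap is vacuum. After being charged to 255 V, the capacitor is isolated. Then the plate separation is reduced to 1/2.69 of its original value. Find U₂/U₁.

U₂/U₁ ≈ 0.372

Isolated ⇒ Q is held fixed.
C₂ = 2.69 C₁ and U = Q²/(2C), so U₂/U₁ = C₁/C₂ = 0.372.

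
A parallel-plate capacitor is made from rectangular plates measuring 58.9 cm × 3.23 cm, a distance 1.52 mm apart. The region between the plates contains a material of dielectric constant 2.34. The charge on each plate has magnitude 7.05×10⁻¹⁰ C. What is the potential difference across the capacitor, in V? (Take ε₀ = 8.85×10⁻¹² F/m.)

2.72 V

A = 58.9 × 3.23 cm² = 1.90×10⁻² m².
C = κε₀A/d = 2.34 × 8.85×10⁻¹² × 1.90×10⁻² / 1.52×10⁻³ = 2.59×10⁻¹⁰ F.
V = Q/C = 7.05×10⁻¹⁰ / 2.59×10⁻¹⁰ = 2.72 V.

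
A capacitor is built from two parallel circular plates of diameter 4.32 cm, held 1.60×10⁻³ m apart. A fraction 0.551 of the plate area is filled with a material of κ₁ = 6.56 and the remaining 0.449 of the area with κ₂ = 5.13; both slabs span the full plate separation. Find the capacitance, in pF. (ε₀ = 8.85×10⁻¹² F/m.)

A = π(4.32/2 cm)² = 1.47×10⁻³ m².
Side-by-side slabs ⇒ two capacitors in parallel, each spanning the full gap.
C₁ = κ₁ε₀A₁/d = 6.56 × 8.85×10⁻¹² × 8.08×10⁻⁴ / 1.60×10⁻³ = 2.93×10⁻¹¹ F.
C₂ = κ₂ε₀A₂/d = 5.13 × 8.85×10⁻¹² × 6.58×10⁻⁴ / 1.60×10⁻³ = 1.87×10⁻¹¹ F.
C = C₁ + C₂ = 4.80×10⁻¹¹ F.

C ≈ 48.0 pF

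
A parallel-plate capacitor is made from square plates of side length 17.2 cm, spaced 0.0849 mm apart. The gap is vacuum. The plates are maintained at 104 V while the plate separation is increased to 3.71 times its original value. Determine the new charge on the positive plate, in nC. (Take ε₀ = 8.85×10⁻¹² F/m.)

A = (17.2 cm)² = 2.96×10⁻² m².
Initially C₁ = ε₀A/d = 8.85×10⁻¹² × 2.96×10⁻² / 8.49×10⁻⁵ = 3.08×10⁻⁹ F.
Q₁ = 3.21×10⁻⁷ C.
Battery connected ⇒ V is held fixed. C₂ = 0.270 C₁ and Q = CV, so Q₂/Q₁ = C₂/C₁ = 0.270.
Q₂ = 0.270 × 3.21×10⁻⁷ = 8.64×10⁻⁸ C.

86.4 nC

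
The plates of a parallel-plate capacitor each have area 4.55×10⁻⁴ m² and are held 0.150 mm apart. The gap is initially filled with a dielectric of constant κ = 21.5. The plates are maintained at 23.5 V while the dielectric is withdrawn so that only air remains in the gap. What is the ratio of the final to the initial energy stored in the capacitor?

U₂/U₁ ≈ 0.0465

Battery connected ⇒ V is held fixed.
C₂ = 0.0465 C₁ and U = ½CV², so U₂/U₁ = C₂/C₁ = 0.0465.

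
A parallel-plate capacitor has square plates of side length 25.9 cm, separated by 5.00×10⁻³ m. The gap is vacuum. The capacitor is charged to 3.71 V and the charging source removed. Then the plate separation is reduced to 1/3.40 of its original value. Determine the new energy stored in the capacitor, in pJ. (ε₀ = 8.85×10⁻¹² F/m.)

A = (25.9 cm)² = 6.71×10⁻² m².
Initially C₁ = ε₀A/d = 8.85×10⁻¹² × 6.71×10⁻² / 5.00×10⁻³ = 1.19×10⁻¹⁰ F.
U₁ = 8.17×10⁻¹⁰ J.
Isolated ⇒ Q is held fixed. C₂ = 3.40 C₁ and U = Q²/(2C), so U₂/U₁ = C₁/C₂ = 0.294.
U₂ = 0.294 × 8.17×10⁻¹⁰ = 2.40×10⁻¹⁰ J.

U ≈ 240 pJ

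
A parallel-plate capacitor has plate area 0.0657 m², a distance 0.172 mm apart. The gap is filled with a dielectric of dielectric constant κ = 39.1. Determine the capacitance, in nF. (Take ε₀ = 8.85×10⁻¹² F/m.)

C = κε₀A/d = 39.1 × 8.85×10⁻¹² × 6.57×10⁻² / 1.72×10⁻⁴ = 1.32×10⁻⁷ F.

C ≈ 132 nF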